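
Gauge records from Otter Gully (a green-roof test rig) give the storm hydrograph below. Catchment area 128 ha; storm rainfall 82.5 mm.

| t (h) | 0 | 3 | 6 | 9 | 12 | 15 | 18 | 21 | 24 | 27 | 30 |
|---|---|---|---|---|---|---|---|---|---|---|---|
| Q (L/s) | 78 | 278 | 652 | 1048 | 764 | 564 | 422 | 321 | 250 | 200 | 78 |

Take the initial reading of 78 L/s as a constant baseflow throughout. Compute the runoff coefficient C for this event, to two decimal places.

ΣQ_DR = 3797 L/s; V = ΣQ_DR·Δt = 4.101 × 10^7 L.
Runoff depth d = V / A = 32.04 mm.
C = d / P = 32.04 / 82.5 = 0.39.

C ≈ 0.39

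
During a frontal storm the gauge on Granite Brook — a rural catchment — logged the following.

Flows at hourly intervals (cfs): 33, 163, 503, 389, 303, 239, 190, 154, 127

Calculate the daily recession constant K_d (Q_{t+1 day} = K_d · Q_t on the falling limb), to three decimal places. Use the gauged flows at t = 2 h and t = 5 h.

K_d ≈ 0.003

Between t = 2 h and t = 5 h the flow falls from 503 to 239 cfs over 3×1 h = 3 h.
Per-interval ratio K = (239/503)^(1/3) = 0.7803; K_d = K^(24/1) = 0.003.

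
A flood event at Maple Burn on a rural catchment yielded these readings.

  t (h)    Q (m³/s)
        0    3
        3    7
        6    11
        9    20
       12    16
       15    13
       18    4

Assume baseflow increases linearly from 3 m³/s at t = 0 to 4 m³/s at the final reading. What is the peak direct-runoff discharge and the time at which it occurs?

Subtracting baseflow gives direct-runoff ordinates: 0.00, 3.83, 7.67, 16.50, 12.33, 9.17, 0.00 m³/s.
The maximum is 16.50 m³/s, occurring at the reading for t = 9 h.

Q_p = 16.50 m³/s at t = 9 h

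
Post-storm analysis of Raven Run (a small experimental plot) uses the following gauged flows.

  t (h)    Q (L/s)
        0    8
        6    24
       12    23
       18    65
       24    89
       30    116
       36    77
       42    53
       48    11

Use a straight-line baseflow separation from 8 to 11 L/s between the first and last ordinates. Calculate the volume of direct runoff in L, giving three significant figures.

Direct-runoff ordinates (Q − Q_b): 0.00, 15.62, 14.25, 55.88, 79.50, 106.12, 66.75, 42.38, 0.00 L/s.
ΣQ_DR = 380.5 L/s.
With Δt = 6 h = 21600 s, V = ΣQ_DR · Δt = 380.5 × 21600 = 8.22 × 10^6 L.

V ≈ 8.22 × 10^6 L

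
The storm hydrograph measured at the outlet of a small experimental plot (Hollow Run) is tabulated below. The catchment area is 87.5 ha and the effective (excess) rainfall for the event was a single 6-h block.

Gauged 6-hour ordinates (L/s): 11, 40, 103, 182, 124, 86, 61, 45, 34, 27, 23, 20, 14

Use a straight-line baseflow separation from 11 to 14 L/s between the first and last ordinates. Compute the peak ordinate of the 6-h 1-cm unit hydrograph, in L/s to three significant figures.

Direct runoff: 0.00, 28.75, 91.50, 170.25, 112.00, 73.75, 48.50, 32.25, 21.00, 13.75, 9.50, 6.25, 0.00 L/s; ΣQ_DR = 607.5 L/s, peak = 170.25 L/s.
Runoff depth d = ΣQ_DR·Δt / A = 607.5 × 21600 / (87.5 ha) = 15.00 mm.
The 1-cm UH is the DRH scaled by (10 mm)/d, so U_p = 170.25 × 10/15.00 = 114 L/s.

U_p ≈ 114 L/s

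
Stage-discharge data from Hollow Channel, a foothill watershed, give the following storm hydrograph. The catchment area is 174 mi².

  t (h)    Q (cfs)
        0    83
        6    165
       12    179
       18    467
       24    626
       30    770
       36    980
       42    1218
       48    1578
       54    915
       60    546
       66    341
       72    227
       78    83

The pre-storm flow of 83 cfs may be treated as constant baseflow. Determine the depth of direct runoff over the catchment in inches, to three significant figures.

d ≈ 0.375 in

Direct runoff: 0.0, 82.0, 96.0, 384.0, 543.0, 687.0, 897.0, 1135.0, 1495.0, 832.0, 463.0, 258.0, 144.0, 0.0 cfs; ΣQ_DR = 7016 cfs.
V = ΣQ_DR · Δt = 7016 × 21600 s = 1.515 × 10^8 ft³.
Over A = 174 mi², depth = V / A = 0.375 in.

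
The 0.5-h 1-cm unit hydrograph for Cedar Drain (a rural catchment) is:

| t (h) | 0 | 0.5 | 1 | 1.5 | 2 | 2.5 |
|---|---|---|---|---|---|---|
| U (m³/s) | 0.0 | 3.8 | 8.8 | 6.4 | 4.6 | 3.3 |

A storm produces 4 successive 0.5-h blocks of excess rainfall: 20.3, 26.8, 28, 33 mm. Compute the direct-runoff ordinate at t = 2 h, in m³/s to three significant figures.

Q ≈ 63.7 m³/s

By discrete convolution, Q_j = Σ (P_i / 10 mm) · U_{j−i}.
At t = 2 h (j=4): Q = (20.3/10)·4.6 + (26.8/10)·6.4 + (28/10)·8.8 + (33/10)·3.8 = 63.7 m³/s.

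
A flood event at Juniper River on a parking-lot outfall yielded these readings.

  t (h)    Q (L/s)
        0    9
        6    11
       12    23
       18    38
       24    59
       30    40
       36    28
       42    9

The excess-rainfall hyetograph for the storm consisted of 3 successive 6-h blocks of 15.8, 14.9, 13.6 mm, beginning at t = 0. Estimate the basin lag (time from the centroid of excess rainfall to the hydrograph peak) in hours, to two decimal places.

Centroid of excess rainfall: t_c = Σ P_i·t̄_i / ΣP_i = 8.7020 h (block centres at 3, 9, 15 h).
Hydrograph peak occurs at t = 24 h, so basin lag t_L = 24 − 8.7020 = 15.30 h.

t_L ≈ 15.30 h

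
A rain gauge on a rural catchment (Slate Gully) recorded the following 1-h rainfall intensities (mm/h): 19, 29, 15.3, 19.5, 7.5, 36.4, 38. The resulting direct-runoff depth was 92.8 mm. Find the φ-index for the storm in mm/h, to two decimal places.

Only the 6 blocks with intensity above φ contribute runoff: 19, 29, 15.3, 19.5, 36.4, 38 mm/h.
Σ(I−φ)·Δt = d  ⇒  (19+29+15.3+19.5+36.4+38 − 6φ)·1 = 92.8
φ = (157.2 − 92.8/1) / 6 = 10.73 mm/h.

φ ≈ 10.73 mm/h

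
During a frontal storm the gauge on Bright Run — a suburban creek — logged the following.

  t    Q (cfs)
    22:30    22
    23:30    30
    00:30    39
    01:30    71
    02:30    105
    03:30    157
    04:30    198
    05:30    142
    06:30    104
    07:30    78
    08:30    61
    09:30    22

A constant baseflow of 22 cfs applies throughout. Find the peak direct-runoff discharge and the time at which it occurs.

Q_p = 176.0 cfs at t = 04:30

Subtracting baseflow gives direct-runoff ordinates: 0.0, 8.0, 17.0, 49.0, 83.0, 135.0, 176.0, 120.0, 82.0, 56.0, 39.0, 0.0 cfs.
The maximum is 176.0 cfs, occurring at the reading for t = 04:30.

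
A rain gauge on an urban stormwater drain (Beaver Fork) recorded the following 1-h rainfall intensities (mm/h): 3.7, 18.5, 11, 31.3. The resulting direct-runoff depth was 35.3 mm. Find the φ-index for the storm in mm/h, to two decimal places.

Only the 3 blocks with intensity above φ contribute runoff: 18.5, 11, 31.3 mm/h.
Σ(I−φ)·Δt = d  ⇒  (18.5+11+31.3 − 3φ)·1 = 35.3
φ = (60.80 − 35.3/1) / 3 = 8.50 mm/h.

φ ≈ 8.50 mm/h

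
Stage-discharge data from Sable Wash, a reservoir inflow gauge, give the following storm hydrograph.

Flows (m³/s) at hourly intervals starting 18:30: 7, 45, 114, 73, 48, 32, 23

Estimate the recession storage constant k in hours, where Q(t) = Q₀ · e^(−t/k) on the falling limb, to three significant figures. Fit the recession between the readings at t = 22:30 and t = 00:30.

k ≈ 2.72 h

On the falling limb, Q drops from 48 to 23 m³/s between t = 22:30 and t = 00:30 (Δt = 2 h).
k = −Δt / ln(Q₂/Q₁) = −2 / ln(23/48) = 2.72 h.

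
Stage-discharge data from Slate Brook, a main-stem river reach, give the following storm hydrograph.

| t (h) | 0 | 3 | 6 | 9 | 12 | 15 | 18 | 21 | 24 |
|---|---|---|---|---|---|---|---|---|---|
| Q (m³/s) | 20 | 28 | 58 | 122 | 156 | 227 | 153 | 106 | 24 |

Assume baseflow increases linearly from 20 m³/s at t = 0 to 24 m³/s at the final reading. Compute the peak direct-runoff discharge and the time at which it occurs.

Q_p = 204.50 m³/s at t = 15 h

Subtracting baseflow gives direct-runoff ordinates: 0.00, 7.50, 37.00, 100.50, 134.00, 204.50, 130.00, 82.50, 0.00 m³/s.
The maximum is 204.50 m³/s, occurring at the reading for t = 15 h.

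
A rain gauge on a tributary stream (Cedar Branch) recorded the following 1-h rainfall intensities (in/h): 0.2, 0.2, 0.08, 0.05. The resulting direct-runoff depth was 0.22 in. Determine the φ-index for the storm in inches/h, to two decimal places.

φ ≈ 0.09 in/h

Only the 2 blocks with intensity above φ contribute runoff: 0.2, 0.2 in/h.
Σ(I−φ)·Δt = d  ⇒  (0.2+0.2 − 2φ)·1 = 0.22
φ = (0.4000 − 0.22/1) / 2 = 0.09 in/h.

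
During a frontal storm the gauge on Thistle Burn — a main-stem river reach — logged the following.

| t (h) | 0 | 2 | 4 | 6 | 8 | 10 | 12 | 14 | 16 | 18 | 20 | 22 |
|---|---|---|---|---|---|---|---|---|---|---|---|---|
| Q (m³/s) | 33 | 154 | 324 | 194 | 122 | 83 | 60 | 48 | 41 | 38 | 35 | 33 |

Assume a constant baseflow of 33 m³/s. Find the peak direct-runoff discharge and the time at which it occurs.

Q_p = 291.0 m³/s at t = 4 h

Subtracting baseflow gives direct-runoff ordinates: 0.0, 121.0, 291.0, 161.0, 89.0, 50.0, 27.0, 15.0, 8.0, 5.0, 2.0, 0.0 m³/s.
The maximum is 291.0 m³/s, occurring at the reading for t = 4 h.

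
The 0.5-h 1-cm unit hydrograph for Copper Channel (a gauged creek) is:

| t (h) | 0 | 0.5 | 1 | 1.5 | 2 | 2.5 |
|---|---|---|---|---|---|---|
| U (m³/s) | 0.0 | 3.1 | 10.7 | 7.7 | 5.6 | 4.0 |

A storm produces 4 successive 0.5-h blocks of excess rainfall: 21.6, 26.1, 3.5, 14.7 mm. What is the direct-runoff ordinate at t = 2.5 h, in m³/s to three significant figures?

Q ≈ 41.7 m³/s

By discrete convolution, Q_j = Σ (P_i / 10 mm) · U_{j−i}.
At t = 2.5 h (j=5): Q = (21.6/10)·4.0 + (26.1/10)·5.6 + (3.5/10)·7.7 + (14.7/10)·10.7 = 41.7 m³/s.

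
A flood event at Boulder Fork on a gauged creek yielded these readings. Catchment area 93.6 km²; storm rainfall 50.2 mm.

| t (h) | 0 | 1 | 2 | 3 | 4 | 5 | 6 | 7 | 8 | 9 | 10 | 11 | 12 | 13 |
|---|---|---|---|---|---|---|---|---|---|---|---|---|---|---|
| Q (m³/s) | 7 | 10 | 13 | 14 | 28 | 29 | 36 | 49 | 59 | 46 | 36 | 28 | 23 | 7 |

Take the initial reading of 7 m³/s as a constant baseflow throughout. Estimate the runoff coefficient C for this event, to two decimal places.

ΣQ_DR = 287.0 m³/s; V = ΣQ_DR·Δt = 1.033 × 10^6 m³.
Runoff depth d = V / A = 11.04 mm.
C = d / P = 11.04 / 50.2 = 0.22.

C ≈ 0.22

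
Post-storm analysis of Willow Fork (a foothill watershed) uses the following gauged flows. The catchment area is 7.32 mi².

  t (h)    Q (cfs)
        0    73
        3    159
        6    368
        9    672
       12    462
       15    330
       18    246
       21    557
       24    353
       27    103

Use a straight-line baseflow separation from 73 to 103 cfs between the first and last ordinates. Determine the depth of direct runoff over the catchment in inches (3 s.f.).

d ≈ 1.55 in

Direct runoff: 0.00, 82.67, 288.33, 589.00, 375.67, 240.33, 153.00, 460.67, 253.33, 0.00 cfs; ΣQ_DR = 2443 cfs.
V = ΣQ_DR · Δt = 2443 × 10800 s = 2.638 × 10^7 ft³.
Over A = 7.32 mi², depth = V / A = 1.55 in.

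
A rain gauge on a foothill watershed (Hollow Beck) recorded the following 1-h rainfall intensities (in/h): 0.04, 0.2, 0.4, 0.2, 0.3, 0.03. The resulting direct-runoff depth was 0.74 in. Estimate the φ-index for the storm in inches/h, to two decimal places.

φ ≈ 0.09 in/h

Only the 4 blocks with intensity above φ contribute runoff: 0.2, 0.4, 0.2, 0.3 in/h.
Σ(I−φ)·Δt = d  ⇒  (0.2+0.4+0.2+0.3 − 4φ)·1 = 0.74
φ = (1.100 − 0.74/1) / 4 = 0.09 in/h.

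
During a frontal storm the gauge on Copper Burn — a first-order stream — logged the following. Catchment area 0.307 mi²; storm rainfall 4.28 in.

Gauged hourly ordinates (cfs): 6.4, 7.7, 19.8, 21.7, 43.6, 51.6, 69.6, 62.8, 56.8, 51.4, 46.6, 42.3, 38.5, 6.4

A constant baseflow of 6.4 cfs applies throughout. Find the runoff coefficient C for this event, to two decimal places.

C ≈ 0.51

ΣQ_DR = 435.6 cfs; V = ΣQ_DR·Δt = 1.568 × 10^6 ft³.
Runoff depth d = V / A = 2.199 in.
C = d / P = 2.199 / 4.28 = 0.51.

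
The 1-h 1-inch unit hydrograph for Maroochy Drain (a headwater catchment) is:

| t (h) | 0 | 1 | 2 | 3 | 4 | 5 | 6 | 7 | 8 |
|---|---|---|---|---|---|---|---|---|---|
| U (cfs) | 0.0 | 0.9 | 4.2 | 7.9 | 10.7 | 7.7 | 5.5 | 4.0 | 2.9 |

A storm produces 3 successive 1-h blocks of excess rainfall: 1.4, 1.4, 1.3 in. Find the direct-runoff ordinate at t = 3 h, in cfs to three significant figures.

Q ≈ 18.1 cfs

By discrete convolution, Q_j = Σ (P_i / 1 in) · U_{j−i}.
At t = 3 h (j=3): Q = (1.4/1)·7.9 + (1.4/1)·4.2 + (1.3/1)·0.9 = 18.1 cfs.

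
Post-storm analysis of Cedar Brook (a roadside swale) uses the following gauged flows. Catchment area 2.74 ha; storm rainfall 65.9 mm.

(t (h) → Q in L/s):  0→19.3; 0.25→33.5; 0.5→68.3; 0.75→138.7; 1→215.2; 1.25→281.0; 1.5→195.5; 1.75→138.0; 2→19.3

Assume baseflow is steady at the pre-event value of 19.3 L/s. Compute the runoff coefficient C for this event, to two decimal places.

C ≈ 0.47

ΣQ_DR = 935.1 L/s; V = ΣQ_DR·Δt = 8.416 × 10^5 L.
Runoff depth d = V / A = 30.71 mm.
C = d / P = 30.71 / 65.9 = 0.47.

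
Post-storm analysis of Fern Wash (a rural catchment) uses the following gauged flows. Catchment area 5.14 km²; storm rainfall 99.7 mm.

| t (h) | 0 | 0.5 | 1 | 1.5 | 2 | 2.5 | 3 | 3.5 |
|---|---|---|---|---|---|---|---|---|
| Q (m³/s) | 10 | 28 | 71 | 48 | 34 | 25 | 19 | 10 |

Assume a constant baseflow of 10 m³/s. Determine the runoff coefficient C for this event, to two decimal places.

ΣQ_DR = 165.0 m³/s; V = ΣQ_DR·Δt = 2.970 × 10^5 m³.
Runoff depth d = V / A = 57.78 mm.
C = d / P = 57.78 / 99.7 = 0.58.

C ≈ 0.58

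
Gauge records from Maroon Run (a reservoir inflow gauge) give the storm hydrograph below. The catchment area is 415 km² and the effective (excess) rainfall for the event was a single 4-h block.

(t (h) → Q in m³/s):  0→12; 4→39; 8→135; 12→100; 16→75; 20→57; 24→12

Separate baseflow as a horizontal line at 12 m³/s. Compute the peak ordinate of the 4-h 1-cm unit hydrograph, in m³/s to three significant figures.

U_p ≈ 102 m³/s

Direct runoff: 0.0, 27.0, 123.0, 88.0, 63.0, 45.0, 0.0 m³/s; ΣQ_DR = 346.0 m³/s, peak = 123.0 m³/s.
Runoff depth d = ΣQ_DR·Δt / A = 346.0 × 14400 / (415 km²) = 12.01 mm.
The 1-cm UH is the DRH scaled by (10 mm)/d, so U_p = 123.0 × 10/12.01 = 102 m³/s.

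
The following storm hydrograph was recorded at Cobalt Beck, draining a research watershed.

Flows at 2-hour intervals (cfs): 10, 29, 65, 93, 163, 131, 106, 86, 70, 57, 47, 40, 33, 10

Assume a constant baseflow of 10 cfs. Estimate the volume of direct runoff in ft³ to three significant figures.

V ≈ 5.76 × 10^6 ft³

Direct-runoff ordinates (Q − Q_b): 0.0, 19.0, 55.0, 83.0, 153.0, 121.0, 96.0, 76.0, 60.0, 47.0, 37.0, 30.0, 23.0, 0.0 cfs.
ΣQ_DR = 800.0 cfs.
With Δt = 2 h = 7200 s, V = ΣQ_DR · Δt = 800.0 × 7200 = 5.76 × 10^6 ft³.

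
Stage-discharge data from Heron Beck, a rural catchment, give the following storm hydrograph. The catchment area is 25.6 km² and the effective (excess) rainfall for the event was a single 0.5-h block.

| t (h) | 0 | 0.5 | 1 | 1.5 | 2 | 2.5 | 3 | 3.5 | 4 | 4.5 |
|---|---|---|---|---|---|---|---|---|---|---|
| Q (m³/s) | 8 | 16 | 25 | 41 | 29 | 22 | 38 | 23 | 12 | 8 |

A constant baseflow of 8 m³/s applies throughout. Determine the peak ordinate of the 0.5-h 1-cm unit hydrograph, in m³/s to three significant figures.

Direct runoff: 0.0, 8.0, 17.0, 33.0, 21.0, 14.0, 30.0, 15.0, 4.0, 0.0 m³/s; ΣQ_DR = 142.0 m³/s, peak = 33.0 m³/s.
Runoff depth d = ΣQ_DR·Δt / A = 142.0 × 1800 / (25.6 km²) = 9.984 mm.
The 1-cm UH is the DRH scaled by (10 mm)/d, so U_p = 33.0 × 10/9.984 = 33.1 m³/s.

U_p ≈ 33.1 m³/s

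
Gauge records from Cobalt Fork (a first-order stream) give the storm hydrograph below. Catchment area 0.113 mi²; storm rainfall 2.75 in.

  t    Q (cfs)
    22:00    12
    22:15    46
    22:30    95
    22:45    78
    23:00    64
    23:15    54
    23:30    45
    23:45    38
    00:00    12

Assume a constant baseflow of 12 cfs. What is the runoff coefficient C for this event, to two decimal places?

C ≈ 0.42

ΣQ_DR = 336.0 cfs; V = ΣQ_DR·Δt = 3.024 × 10^5 ft³.
Runoff depth d = V / A = 1.152 in.
C = d / P = 1.152 / 2.75 = 0.42.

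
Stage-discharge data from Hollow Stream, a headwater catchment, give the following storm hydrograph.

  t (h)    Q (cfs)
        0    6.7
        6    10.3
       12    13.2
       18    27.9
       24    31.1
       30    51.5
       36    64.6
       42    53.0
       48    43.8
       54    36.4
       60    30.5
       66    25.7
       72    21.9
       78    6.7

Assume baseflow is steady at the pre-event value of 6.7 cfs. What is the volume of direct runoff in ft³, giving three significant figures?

V ≈ 7.12 × 10^6 ft³

Direct-runoff ordinates (Q − Q_b): 0.0, 3.6, 6.5, 21.2, 24.4, 44.8, 57.9, 46.3, 37.1, 29.7, 23.8, 19.0, 15.2, 0.0 cfs.
ΣQ_DR = 329.5 cfs.
With Δt = 6 h = 21600 s, V = ΣQ_DR · Δt = 329.5 × 21600 = 7.12 × 10^6 ft³.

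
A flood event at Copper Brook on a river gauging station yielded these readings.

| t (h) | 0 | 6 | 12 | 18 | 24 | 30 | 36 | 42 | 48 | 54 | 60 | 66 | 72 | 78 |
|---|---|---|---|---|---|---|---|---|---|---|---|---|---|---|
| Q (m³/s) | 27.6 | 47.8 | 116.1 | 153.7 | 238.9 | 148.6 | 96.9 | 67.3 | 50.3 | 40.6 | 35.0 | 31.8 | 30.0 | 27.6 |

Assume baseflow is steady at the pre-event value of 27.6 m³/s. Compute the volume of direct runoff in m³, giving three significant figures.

Direct-runoff ordinates (Q − Q_b): 0.0, 20.2, 88.5, 126.1, 211.3, 121.0, 69.3, 39.7, 22.7, 13.0, 7.4, 4.2, 2.4, 0.0 m³/s.
ΣQ_DR = 725.8 m³/s.
With Δt = 6 h = 21600 s, V = ΣQ_DR · Δt = 725.8 × 21600 = 1.57 × 10^7 m³.

V ≈ 1.57 × 10^7 m³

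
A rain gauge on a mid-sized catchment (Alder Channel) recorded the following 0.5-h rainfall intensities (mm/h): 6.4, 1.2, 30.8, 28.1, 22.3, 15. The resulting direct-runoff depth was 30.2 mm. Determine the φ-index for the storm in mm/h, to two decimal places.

Only the 4 blocks with intensity above φ contribute runoff: 30.8, 28.1, 22.3, 15 mm/h.
Σ(I−φ)·Δt = d  ⇒  (30.8+28.1+22.3+15 − 4φ)·0.5 = 30.2
φ = (96.20 − 30.2/0.5) / 4 = 8.95 mm/h.

φ ≈ 8.95 mm/h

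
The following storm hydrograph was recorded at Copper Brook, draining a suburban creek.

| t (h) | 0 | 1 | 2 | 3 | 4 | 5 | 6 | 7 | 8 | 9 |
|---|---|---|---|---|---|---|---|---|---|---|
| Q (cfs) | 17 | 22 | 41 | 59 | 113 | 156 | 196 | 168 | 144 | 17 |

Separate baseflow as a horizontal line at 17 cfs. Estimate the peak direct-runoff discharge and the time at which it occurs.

Q_p = 179.0 cfs at t = 6 h

Subtracting baseflow gives direct-runoff ordinates: 0.0, 5.0, 24.0, 42.0, 96.0, 139.0, 179.0, 151.0, 127.0, 0.0 cfs.
The maximum is 179.0 cfs, occurring at the reading for t = 6 h.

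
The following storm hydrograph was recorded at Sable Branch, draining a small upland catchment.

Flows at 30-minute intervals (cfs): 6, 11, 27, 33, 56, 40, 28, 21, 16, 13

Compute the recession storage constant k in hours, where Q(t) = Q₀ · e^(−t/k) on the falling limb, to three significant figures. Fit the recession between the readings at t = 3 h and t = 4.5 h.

k ≈ 1.96 h

On the falling limb, Q drops from 28 to 13 cfs between t = 3 h and t = 4.5 h (Δt = 1.5 h).
k = −Δt / ln(Q₂/Q₁) = −1.5 / ln(13/28) = 1.96 h.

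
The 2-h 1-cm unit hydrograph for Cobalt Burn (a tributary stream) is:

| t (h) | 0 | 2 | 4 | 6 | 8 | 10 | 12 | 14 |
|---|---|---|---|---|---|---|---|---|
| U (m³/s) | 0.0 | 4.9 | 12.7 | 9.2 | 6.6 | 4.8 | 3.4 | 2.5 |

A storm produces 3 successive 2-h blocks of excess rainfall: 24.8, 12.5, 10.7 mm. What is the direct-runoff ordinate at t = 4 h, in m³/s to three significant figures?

By discrete convolution, Q_j = Σ (P_i / 10 mm) · U_{j−i}.
At t = 4 h (j=2): Q = (24.8/10)·12.7 + (12.5/10)·4.9 + (10.7/10)·0.0 = 37.6 m³/s.

Q ≈ 37.6 m³/s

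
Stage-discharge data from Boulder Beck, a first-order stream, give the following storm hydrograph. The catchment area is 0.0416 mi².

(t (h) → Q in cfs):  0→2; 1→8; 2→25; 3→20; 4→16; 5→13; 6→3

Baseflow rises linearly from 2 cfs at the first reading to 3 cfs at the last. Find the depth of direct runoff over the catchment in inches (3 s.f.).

d ≈ 2.59 in

Direct runoff: 0.00, 5.83, 22.67, 17.50, 13.33, 10.17, 0.00 cfs; ΣQ_DR = 69.50 cfs.
V = ΣQ_DR · Δt = 69.50 × 3600 s = 2.502 × 10^5 ft³.
Over A = 0.0416 mi², depth = V / A = 2.59 in.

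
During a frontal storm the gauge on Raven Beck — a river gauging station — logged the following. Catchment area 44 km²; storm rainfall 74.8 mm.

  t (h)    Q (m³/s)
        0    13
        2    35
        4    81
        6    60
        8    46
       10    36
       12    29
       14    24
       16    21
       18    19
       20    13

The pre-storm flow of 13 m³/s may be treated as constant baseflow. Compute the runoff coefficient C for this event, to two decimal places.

ΣQ_DR = 234.0 m³/s; V = ΣQ_DR·Δt = 1.685 × 10^6 m³.
Runoff depth d = V / A = 38.29 mm.
C = d / P = 38.29 / 74.8 = 0.51.

C ≈ 0.51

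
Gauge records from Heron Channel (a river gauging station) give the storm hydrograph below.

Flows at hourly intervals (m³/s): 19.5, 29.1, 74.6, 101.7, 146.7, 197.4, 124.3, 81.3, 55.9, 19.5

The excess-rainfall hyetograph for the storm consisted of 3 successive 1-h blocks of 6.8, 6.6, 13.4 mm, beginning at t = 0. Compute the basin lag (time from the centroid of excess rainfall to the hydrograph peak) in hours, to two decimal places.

Centroid of excess rainfall: t_c = Σ P_i·t̄_i / ΣP_i = 1.7463 h (block centres at 0.5, 1.5, 2.5 h).
Hydrograph peak occurs at t = 5 h, so basin lag t_L = 5 − 1.7463 = 3.25 h.

t_L ≈ 3.25 h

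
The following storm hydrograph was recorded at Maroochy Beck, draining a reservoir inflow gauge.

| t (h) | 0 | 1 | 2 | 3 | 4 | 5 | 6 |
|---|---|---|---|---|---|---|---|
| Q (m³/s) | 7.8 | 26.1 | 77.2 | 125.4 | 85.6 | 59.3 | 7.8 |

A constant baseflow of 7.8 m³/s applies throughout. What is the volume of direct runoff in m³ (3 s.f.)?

Direct-runoff ordinates (Q − Q_b): 0.0, 18.3, 69.4, 117.6, 77.8, 51.5, 0.0 m³/s.
ΣQ_DR = 334.6 m³/s.
With Δt = 1 h = 3600 s, V = ΣQ_DR · Δt = 334.6 × 3600 = 1.20 × 10^6 m³.

V ≈ 1.20 × 10^6 m³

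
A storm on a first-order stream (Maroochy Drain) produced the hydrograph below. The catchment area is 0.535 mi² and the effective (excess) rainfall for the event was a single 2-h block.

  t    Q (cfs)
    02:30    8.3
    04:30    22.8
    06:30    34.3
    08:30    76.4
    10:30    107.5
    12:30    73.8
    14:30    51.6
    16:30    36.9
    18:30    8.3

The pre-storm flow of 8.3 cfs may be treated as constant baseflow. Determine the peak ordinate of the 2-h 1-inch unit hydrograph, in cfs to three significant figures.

Direct runoff: 0.0, 14.5, 26.0, 68.1, 99.2, 65.5, 43.3, 28.6, 0.0 cfs; ΣQ_DR = 345.2 cfs, peak = 99.2 cfs.
Runoff depth d = ΣQ_DR·Δt / A = 345.2 × 7200 / (0.535 mi²) = 2.000 in.
The 1-inch UH is the DRH scaled by (1 in)/d, so U_p = 99.2 × 1/2.000 = 49.6 cfs.

U_p ≈ 49.6 cfs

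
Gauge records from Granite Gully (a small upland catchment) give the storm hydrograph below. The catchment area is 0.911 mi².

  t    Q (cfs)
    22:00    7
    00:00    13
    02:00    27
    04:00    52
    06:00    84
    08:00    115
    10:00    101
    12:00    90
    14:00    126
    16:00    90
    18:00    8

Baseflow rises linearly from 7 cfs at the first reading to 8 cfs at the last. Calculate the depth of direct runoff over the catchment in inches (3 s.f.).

d ≈ 2.14 in

Direct runoff: 0.00, 5.90, 19.80, 44.70, 76.60, 107.50, 93.40, 82.30, 118.20, 82.10, 0.00 cfs; ΣQ_DR = 630.5 cfs.
V = ΣQ_DR · Δt = 630.5 × 7200 s = 4.540 × 10^6 ft³.
Over A = 0.911 mi², depth = V / A = 2.14 in.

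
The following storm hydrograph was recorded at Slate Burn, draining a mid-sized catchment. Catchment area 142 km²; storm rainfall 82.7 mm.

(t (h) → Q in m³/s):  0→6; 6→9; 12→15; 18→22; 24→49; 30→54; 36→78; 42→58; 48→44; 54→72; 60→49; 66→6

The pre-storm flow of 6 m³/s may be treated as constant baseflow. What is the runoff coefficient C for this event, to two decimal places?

ΣQ_DR = 390.0 m³/s; V = ΣQ_DR·Δt = 8.424 × 10^6 m³.
Runoff depth d = V / A = 59.32 mm.
C = d / P = 59.32 / 82.7 = 0.72.

C ≈ 0.72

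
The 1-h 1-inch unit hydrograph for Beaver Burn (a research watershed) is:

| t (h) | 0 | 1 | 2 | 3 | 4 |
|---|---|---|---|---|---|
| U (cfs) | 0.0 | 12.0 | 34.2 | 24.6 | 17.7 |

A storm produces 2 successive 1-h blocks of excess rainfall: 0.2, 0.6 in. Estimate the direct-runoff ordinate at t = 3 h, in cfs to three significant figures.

Q ≈ 25.4 cfs

By discrete convolution, Q_j = Σ (P_i / 1 in) · U_{j−i}.
At t = 3 h (j=3): Q = (0.2/1)·24.6 + (0.6/1)·34.2 = 25.4 cfs.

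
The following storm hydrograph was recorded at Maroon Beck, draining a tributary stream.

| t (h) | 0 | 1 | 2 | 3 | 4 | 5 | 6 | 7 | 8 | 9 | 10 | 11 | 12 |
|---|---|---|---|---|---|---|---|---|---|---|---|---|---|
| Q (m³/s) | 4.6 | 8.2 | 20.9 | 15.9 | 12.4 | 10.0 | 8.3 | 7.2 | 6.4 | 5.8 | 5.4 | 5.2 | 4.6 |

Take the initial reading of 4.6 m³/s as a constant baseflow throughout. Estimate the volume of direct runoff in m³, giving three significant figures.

V ≈ 1.98 × 10^5 m³

Direct-runoff ordinates (Q − Q_b): 0.0, 3.6, 16.3, 11.3, 7.8, 5.4, 3.7, 2.6, 1.8, 1.2, 0.8, 0.6, 0.0 m³/s.
ΣQ_DR = 55.10 m³/s.
With Δt = 1 h = 3600 s, V = ΣQ_DR · Δt = 55.10 × 3600 = 1.98 × 10^5 m³.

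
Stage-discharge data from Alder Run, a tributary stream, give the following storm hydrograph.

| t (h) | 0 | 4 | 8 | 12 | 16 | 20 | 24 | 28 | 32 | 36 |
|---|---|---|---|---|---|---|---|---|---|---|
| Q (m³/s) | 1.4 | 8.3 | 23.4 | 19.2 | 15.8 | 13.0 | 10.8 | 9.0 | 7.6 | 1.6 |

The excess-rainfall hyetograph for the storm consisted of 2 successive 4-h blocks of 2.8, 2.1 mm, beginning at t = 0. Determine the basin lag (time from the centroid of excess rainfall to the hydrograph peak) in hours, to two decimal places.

t_L ≈ 4.29 h

Centroid of excess rainfall: t_c = Σ P_i·t̄_i / ΣP_i = 3.7143 h (block centres at 2, 6 h).
Hydrograph peak occurs at t = 8 h, so basin lag t_L = 8 − 3.7143 = 4.29 h.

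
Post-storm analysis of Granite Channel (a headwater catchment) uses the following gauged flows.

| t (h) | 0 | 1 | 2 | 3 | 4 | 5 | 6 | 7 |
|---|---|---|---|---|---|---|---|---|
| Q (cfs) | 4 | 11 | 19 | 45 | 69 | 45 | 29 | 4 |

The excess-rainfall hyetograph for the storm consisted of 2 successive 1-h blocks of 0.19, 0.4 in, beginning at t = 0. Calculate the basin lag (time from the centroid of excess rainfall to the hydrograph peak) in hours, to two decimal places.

Centroid of excess rainfall: t_c = Σ P_i·t̄_i / ΣP_i = 1.1780 h (block centres at 0.5, 1.5 h).
Hydrograph peak occurs at t = 4 h, so basin lag t_L = 4 − 1.1780 = 2.82 h.

t_L ≈ 2.82 h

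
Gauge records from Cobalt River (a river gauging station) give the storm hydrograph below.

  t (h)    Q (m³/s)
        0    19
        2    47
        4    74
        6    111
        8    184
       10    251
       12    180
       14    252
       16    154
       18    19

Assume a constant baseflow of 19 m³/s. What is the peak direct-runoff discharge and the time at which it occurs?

Subtracting baseflow gives direct-runoff ordinates: 0.0, 28.0, 55.0, 92.0, 165.0, 232.0, 161.0, 233.0, 135.0, 0.0 m³/s.
The maximum is 233.0 m³/s, occurring at the reading for t = 14 h.

Q_p = 233.0 m³/s at t = 14 h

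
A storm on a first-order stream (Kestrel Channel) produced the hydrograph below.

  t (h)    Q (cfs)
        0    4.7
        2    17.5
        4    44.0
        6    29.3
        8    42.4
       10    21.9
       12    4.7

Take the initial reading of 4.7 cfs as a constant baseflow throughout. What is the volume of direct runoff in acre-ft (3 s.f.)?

V ≈ 21.8 acre-ft

Direct-runoff ordinates (Q − Q_b): 0.0, 12.8, 39.3, 24.6, 37.7, 17.2, 0.0 cfs.
ΣQ_DR = 131.6 cfs.
With Δt = 2 h = 7200 s, V = ΣQ_DR · Δt = 131.6 × 7200 = 9.48 × 10^5 ft³ = 21.8 acre-ft.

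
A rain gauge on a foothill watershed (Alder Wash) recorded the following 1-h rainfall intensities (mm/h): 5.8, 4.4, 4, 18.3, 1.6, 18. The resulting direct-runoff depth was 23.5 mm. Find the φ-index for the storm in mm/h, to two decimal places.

Only the 2 blocks with intensity above φ contribute runoff: 18.3, 18 mm/h.
Σ(I−φ)·Δt = d  ⇒  (18.3+18 − 2φ)·1 = 23.5
φ = (36.30 − 23.5/1) / 2 = 6.40 mm/h.

φ ≈ 6.40 mm/h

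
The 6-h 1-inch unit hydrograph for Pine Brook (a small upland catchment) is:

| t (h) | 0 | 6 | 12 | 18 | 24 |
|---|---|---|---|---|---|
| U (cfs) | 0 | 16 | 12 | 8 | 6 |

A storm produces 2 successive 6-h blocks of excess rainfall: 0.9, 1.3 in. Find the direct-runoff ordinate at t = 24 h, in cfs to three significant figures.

Q ≈ 15.8 cfs

By discrete convolution, Q_j = Σ (P_i / 1 in) · U_{j−i}.
At t = 24 h (j=4): Q = (0.9/1)·6 + (1.3/1)·8 = 15.8 cfs.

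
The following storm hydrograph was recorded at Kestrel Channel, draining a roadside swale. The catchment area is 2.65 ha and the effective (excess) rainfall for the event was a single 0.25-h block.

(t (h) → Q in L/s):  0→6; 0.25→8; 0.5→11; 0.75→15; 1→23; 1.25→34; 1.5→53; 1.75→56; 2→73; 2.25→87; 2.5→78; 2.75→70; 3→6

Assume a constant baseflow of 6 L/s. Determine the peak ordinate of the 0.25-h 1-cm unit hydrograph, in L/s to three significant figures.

U_p ≈ 54.0 L/s

Direct runoff: 0.0, 2.0, 5.0, 9.0, 17.0, 28.0, 47.0, 50.0, 67.0, 81.0, 72.0, 64.0, 0.0 L/s; ΣQ_DR = 442.0 L/s, peak = 81.0 L/s.
Runoff depth d = ΣQ_DR·Δt / A = 442.0 × 900 / (2.65 ha) = 15.01 mm.
The 1-cm UH is the DRH scaled by (10 mm)/d, so U_p = 81.0 × 10/15.01 = 54.0 L/s.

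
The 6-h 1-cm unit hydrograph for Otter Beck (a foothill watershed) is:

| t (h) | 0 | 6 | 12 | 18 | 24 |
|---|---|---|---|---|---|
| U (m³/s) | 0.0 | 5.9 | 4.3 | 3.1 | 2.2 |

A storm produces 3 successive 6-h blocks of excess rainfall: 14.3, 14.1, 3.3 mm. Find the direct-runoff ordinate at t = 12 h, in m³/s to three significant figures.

By discrete convolution, Q_j = Σ (P_i / 10 mm) · U_{j−i}.
At t = 12 h (j=2): Q = (14.3/10)·4.3 + (14.1/10)·5.9 + (3.3/10)·0.0 = 14.5 m³/s.

Q ≈ 14.5 m³/s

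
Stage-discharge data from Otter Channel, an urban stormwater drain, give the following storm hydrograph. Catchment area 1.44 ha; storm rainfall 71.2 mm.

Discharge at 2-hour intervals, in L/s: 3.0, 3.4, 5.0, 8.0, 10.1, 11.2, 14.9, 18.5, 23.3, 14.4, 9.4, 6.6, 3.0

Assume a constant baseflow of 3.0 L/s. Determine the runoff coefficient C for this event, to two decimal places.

ΣQ_DR = 91.80 L/s; V = ΣQ_DR·Δt = 6.610 × 10^5 L.
Runoff depth d = V / A = 45.90 mm.
C = d / P = 45.90 / 71.2 = 0.64.

C ≈ 0.64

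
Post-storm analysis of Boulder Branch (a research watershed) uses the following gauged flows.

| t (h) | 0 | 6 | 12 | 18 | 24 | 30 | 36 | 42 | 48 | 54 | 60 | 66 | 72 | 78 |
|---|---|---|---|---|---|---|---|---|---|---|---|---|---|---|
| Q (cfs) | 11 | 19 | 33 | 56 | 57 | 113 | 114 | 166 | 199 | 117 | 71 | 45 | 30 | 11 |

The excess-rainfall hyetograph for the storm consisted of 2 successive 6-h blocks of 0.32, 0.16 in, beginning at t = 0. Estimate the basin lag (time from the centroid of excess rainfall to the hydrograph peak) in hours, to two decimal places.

Centroid of excess rainfall: t_c = Σ P_i·t̄_i / ΣP_i = 5.0000 h (block centres at 3, 9 h).
Hydrograph peak occurs at t = 48 h, so basin lag t_L = 48 − 5.0000 = 43.00 h.

t_L ≈ 43.00 h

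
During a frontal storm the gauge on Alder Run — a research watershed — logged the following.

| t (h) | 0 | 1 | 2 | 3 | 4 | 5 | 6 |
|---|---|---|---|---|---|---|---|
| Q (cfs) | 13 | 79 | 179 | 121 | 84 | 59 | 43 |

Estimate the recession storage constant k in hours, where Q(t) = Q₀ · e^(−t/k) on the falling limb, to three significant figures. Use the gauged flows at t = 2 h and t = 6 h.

On the falling limb, Q drops from 179 to 43 cfs between t = 2 h and t = 6 h (Δt = 4 h).
k = −Δt / ln(Q₂/Q₁) = −4 / ln(43/179) = 2.80 h.

k ≈ 2.80 h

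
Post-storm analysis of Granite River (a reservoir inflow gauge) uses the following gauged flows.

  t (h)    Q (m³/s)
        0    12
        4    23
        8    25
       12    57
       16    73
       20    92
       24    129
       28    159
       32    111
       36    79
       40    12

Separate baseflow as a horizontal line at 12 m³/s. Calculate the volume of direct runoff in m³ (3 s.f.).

V ≈ 9.22 × 10^6 m³

Direct-runoff ordinates (Q − Q_b): 0.0, 11.0, 13.0, 45.0, 61.0, 80.0, 117.0, 147.0, 99.0, 67.0, 0.0 m³/s.
ΣQ_DR = 640.0 m³/s.
With Δt = 4 h = 14400 s, V = ΣQ_DR · Δt = 640.0 × 14400 = 9.22 × 10^6 m³.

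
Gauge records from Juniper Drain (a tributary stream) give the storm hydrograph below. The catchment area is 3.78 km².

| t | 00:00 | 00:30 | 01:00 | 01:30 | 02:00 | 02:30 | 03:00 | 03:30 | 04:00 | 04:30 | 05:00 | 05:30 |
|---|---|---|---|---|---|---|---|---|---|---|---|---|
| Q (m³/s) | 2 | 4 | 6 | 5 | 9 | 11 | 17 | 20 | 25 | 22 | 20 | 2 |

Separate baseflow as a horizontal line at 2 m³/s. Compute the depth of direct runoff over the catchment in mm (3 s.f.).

Direct runoff: 0.0, 2.0, 4.0, 3.0, 7.0, 9.0, 15.0, 18.0, 23.0, 20.0, 18.0, 0.0 m³/s; ΣQ_DR = 119.0 m³/s.
V = ΣQ_DR · Δt = 119.0 × 1800 s = 2.142 × 10^5 m³.
Over A = 3.78 km², depth = V / A = 56.7 mm.

d ≈ 56.7 mm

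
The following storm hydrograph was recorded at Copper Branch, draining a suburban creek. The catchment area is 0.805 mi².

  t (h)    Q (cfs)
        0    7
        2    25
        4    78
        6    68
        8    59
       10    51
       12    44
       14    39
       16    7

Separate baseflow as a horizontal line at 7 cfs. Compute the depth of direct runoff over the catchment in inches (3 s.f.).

d ≈ 1.21 in

Direct runoff: 0.0, 18.0, 71.0, 61.0, 52.0, 44.0, 37.0, 32.0, 0.0 cfs; ΣQ_DR = 315.0 cfs.
V = ΣQ_DR · Δt = 315.0 × 7200 s = 2.268 × 10^6 ft³.
Over A = 0.805 mi², depth = V / A = 1.21 in.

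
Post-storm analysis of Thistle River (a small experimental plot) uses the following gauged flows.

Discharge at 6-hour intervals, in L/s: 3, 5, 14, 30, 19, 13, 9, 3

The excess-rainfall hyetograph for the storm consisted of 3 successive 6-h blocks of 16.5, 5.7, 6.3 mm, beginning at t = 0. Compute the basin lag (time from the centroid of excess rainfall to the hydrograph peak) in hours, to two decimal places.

Centroid of excess rainfall: t_c = Σ P_i·t̄_i / ΣP_i = 6.8526 h (block centres at 3, 9, 15 h).
Hydrograph peak occurs at t = 18 h, so basin lag t_L = 18 − 6.8526 = 11.15 h.

t_L ≈ 11.15 h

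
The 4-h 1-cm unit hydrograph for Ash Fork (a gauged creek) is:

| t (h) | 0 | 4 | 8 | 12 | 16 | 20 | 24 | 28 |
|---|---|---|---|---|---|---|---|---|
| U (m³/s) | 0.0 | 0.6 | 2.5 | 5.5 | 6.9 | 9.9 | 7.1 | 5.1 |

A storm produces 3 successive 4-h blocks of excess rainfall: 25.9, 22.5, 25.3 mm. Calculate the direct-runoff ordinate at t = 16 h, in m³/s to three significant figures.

Q ≈ 36.6 m³/s

By discrete convolution, Q_j = Σ (P_i / 10 mm) · U_{j−i}.
At t = 16 h (j=4): Q = (25.9/10)·6.9 + (22.5/10)·5.5 + (25.3/10)·2.5 = 36.6 m³/s.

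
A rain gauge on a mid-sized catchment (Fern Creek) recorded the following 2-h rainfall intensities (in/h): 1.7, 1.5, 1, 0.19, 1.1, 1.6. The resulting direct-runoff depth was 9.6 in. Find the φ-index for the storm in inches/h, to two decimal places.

Only the 5 blocks with intensity above φ contribute runoff: 1.7, 1.5, 1, 1.1, 1.6 in/h.
Σ(I−φ)·Δt = d  ⇒  (1.7+1.5+1+1.1+1.6 − 5φ)·2 = 9.6
φ = (6.900 − 9.6/2) / 5 = 0.42 in/h.

φ ≈ 0.42 in/h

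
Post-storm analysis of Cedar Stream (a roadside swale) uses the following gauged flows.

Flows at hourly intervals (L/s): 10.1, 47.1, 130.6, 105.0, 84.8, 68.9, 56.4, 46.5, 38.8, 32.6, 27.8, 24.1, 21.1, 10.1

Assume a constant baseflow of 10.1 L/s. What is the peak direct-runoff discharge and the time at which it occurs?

Subtracting baseflow gives direct-runoff ordinates: 0.0, 37.0, 120.5, 94.9, 74.7, 58.8, 46.3, 36.4, 28.7, 22.5, 17.7, 14.0, 11.0, 0.0 L/s.
The maximum is 120.5 L/s, occurring at the reading for t = 2 h.

Q_p = 120.5 L/s at t = 2 h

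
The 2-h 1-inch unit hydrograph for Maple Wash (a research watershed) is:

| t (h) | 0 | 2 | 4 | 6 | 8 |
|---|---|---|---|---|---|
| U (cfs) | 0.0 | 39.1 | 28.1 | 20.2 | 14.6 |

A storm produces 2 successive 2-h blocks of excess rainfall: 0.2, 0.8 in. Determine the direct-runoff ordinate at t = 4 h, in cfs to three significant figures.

Q ≈ 36.9 cfs

By discrete convolution, Q_j = Σ (P_i / 1 in) · U_{j−i}.
At t = 4 h (j=2): Q = (0.2/1)·28.1 + (0.8/1)·39.1 = 36.9 cfs.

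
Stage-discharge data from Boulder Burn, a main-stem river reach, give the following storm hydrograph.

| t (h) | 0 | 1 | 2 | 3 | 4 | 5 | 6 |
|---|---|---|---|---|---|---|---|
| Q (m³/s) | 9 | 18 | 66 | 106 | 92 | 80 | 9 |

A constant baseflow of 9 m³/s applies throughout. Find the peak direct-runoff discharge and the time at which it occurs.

Q_p = 97.0 m³/s at t = 3 h

Subtracting baseflow gives direct-runoff ordinates: 0.0, 9.0, 57.0, 97.0, 83.0, 71.0, 0.0 m³/s.
The maximum is 97.0 m³/s, occurring at the reading for t = 3 h.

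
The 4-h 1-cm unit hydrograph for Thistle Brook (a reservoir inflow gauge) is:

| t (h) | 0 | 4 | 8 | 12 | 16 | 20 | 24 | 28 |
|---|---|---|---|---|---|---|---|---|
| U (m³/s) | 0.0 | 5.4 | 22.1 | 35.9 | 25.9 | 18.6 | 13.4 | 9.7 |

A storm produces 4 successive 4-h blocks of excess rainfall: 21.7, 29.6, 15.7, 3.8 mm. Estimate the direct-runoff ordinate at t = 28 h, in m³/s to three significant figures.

Q ≈ 99.8 m³/s

By discrete convolution, Q_j = Σ (P_i / 10 mm) · U_{j−i}.
At t = 28 h (j=7): Q = (21.7/10)·9.7 + (29.6/10)·13.4 + (15.7/10)·18.6 + (3.8/10)·25.9 = 99.8 m³/s.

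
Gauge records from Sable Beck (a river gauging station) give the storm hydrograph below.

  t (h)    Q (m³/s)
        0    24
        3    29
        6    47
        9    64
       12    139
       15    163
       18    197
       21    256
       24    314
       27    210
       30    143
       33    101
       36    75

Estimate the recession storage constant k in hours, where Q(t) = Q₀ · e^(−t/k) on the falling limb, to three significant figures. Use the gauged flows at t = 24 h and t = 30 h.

On the falling limb, Q drops from 314 to 143 m³/s between t = 24 h and t = 30 h (Δt = 6 h).
k = −Δt / ln(Q₂/Q₁) = −6 / ln(143/314) = 7.63 h.

k ≈ 7.63 h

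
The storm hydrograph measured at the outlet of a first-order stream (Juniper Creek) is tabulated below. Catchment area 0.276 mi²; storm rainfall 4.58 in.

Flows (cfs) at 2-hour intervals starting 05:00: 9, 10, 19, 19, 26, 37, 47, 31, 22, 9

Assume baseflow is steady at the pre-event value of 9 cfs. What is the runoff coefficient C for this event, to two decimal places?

ΣQ_DR = 139.0 cfs; V = ΣQ_DR·Δt = 1.001 × 10^6 ft³.
Runoff depth d = V / A = 1.561 in.
C = d / P = 1.561 / 4.58 = 0.34.

C ≈ 0.34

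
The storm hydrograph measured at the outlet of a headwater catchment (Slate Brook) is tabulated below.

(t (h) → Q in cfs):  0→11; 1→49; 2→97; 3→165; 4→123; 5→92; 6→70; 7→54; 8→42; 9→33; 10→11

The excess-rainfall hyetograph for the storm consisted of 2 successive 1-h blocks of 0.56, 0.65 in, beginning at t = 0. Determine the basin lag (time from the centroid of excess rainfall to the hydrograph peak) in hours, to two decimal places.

Centroid of excess rainfall: t_c = Σ P_i·t̄_i / ΣP_i = 1.0372 h (block centres at 0.5, 1.5 h).
Hydrograph peak occurs at t = 3 h, so basin lag t_L = 3 − 1.0372 = 1.96 h.

t_L ≈ 1.96 h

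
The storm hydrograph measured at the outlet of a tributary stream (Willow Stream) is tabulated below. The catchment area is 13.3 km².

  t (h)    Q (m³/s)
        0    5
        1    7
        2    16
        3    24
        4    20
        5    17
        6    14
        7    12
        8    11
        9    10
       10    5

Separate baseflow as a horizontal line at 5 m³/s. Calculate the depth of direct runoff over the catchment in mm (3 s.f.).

d ≈ 23.3 mm

Direct runoff: 0.0, 2.0, 11.0, 19.0, 15.0, 12.0, 9.0, 7.0, 6.0, 5.0, 0.0 m³/s; ΣQ_DR = 86.00 m³/s.
V = ΣQ_DR · Δt = 86.00 × 3600 s = 3.096 × 10^5 m³.
Over A = 13.3 km², depth = V / A = 23.3 mm.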